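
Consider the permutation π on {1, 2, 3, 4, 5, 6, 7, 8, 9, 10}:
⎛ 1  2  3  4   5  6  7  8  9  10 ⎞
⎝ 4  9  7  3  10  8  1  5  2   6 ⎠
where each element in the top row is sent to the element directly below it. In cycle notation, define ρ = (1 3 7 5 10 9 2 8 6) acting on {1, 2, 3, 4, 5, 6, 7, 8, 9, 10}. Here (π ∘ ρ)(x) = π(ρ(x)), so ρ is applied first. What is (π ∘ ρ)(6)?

(π ∘ ρ)(6) = π(ρ(6)). ρ(6) = 1, then π(1) = 4. So (π ∘ ρ)(6) = 4.

4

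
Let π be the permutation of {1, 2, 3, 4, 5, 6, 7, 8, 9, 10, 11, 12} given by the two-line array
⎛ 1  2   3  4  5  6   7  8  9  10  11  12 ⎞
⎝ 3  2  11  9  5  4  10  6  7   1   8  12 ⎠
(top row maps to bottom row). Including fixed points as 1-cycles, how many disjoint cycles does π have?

The cycle decomposition is (1 3 11 8 6 4 9 7 10)(2)(5)(12), which has 4 cycles (counting 1-cycles).

4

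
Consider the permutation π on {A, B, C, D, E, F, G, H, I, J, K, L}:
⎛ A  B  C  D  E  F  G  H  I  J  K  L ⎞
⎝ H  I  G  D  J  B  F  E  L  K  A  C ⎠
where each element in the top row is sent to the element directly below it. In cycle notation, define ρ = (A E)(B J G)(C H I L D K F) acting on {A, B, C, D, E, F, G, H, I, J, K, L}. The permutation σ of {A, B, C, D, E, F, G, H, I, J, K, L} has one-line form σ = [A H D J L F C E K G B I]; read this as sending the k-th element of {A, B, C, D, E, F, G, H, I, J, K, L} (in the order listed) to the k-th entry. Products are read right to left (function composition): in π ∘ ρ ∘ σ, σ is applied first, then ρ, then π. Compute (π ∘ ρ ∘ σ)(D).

F

(π ∘ ρ ∘ σ)(D) = π(ρ(σ(D))). σ(D) = J, then ρ(J) = G, then π(G) = F, so the result is F.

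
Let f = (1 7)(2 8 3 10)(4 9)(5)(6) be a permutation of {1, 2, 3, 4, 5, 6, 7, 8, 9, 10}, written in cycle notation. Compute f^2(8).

10

8 lies in the 4-cycle (2 8 3 10).
Stepping 2 places around the cycle: 8 → 3 → 10.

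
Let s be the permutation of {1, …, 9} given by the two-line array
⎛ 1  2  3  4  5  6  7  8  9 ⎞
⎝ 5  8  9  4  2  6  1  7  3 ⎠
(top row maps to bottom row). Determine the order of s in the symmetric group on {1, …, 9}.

Writing s as disjoint cycles, the cycle lengths are 5, 2, 1, 1.
Since disjoint cycles commute, ord(s) = lcm(5, 2) = 10.

10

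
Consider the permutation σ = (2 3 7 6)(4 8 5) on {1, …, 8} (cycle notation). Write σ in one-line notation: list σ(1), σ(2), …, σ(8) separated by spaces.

Image by image: 1→1, 2→3, 3→7, 4→8, 5→4, 6→2, 7→6, 8→5.
Listing these in domain order gives 1 3 7 8 4 2 6 5.

1 3 7 8 4 2 6 5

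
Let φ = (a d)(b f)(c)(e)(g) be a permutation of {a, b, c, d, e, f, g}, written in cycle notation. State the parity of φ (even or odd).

The cycle lengths are 2, 2, 1, 1, 1.
A cycle of length ℓ contributes ℓ−1 transpositions, so φ is a product of 1 + 1 = 2 transpositions — even.

even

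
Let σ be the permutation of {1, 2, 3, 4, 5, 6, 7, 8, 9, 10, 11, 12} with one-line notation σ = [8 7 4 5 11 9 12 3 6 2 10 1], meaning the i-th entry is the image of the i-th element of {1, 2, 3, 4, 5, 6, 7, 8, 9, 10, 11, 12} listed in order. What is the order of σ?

Decomposing into disjoint cycles gives cycle lengths 10, 2.
The order of σ is the least common multiple of its cycle lengths: lcm(10, 2) = 10.

10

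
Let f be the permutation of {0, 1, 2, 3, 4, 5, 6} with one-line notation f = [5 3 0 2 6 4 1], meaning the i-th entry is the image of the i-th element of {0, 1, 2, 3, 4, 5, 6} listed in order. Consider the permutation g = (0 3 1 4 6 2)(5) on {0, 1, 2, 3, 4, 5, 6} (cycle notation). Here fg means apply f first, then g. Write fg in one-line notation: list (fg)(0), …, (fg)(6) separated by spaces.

Chase each element through f then g: 0 → 5 → 5; 1 → 3 → 1; 2 → 0 → 3; 3 → 2 → 0; 4 → 6 → 2; 5 → 4 → 6; 6 → 1 → 4.
So fg in one-line form is 5 1 3 0 2 6 4.

5 1 3 0 2 6 4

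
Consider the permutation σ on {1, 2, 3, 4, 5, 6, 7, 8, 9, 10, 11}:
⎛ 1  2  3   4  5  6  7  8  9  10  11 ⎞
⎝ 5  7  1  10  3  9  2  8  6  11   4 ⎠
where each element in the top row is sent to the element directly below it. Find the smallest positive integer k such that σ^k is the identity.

6

Decomposing into disjoint cycles gives cycle lengths 3, 3, 2, 2, 1.
Since disjoint cycles commute, ord(σ) = lcm(3, 3, 2, 2) = 6.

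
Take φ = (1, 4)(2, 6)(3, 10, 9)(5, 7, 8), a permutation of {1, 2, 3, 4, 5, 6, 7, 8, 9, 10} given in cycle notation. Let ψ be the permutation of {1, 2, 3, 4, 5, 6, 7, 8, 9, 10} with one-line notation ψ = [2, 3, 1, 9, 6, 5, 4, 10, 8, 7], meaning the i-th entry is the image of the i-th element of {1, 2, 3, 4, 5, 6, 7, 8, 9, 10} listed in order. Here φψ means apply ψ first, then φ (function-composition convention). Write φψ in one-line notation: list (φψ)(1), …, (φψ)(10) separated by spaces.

6 10 4 3 2 7 1 9 5 8

Chase each element through ψ then φ: 1 → 2 → 6; 2 → 3 → 10; 3 → 1 → 4; 4 → 9 → 3; 5 → 6 → 2; 6 → 5 → 7; 7 → 4 → 1; 8 → 10 → 9; 9 → 8 → 5; 10 → 7 → 8.
Collecting the images, φψ = [6 10 4 3 2 7 1 9 5 8].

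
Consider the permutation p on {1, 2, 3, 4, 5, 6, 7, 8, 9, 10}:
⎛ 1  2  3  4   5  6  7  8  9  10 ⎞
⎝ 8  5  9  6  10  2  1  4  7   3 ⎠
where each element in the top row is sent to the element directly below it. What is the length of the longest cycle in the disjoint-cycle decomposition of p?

10

Decomposing into disjoint cycles gives (1 8 4 6 2 5 10 3 9 7); the longest has length 10.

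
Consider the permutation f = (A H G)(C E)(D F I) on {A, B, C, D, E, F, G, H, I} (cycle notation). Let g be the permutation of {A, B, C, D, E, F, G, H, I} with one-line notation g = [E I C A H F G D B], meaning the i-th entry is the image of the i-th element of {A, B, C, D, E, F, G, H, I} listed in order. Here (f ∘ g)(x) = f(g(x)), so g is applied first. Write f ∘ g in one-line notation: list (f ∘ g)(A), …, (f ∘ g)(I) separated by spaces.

For each element, apply g then f: A → E → C; B → I → D; C → C → E; D → A → H; E → H → G; F → F → I; G → G → A; H → D → F; I → B → B.
Collecting the images, f ∘ g = [C D E H G I A F B].

C D E H G I A F B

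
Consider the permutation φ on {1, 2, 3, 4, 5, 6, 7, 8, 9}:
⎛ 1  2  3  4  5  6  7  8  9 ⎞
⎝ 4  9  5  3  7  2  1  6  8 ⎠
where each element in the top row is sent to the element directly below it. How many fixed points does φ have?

0

No element satisfies φ(x) = x, so there are 0 fixed points.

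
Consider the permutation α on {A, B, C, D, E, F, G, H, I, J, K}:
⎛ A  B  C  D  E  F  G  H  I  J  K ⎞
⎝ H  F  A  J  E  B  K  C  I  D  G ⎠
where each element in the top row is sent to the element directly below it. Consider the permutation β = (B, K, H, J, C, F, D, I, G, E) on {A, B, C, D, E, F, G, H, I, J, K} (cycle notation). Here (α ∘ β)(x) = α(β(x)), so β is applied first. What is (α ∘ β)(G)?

First apply β: β(G) = E, then α(E) = E. Thus (α ∘ β)(G) = E.

E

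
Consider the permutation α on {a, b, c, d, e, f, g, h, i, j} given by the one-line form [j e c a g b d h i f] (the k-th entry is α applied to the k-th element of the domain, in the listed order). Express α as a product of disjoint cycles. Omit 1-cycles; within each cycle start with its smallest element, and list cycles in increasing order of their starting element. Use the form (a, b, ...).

Iterating α from a gives a → j → f → b → e → g → d → a; that is the 7-cycle (a, j, f, b, e, g, d).
Repeating from the next unused element and collecting all non-trivial cycles gives (a, j, f, b, e, g, d).

(a, j, f, b, e, g, d)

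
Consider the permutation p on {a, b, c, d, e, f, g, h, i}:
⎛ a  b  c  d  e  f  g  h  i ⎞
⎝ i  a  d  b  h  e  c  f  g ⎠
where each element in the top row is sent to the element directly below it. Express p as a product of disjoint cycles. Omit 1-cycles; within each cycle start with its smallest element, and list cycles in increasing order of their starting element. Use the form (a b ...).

From a: a → i → g → c → d → b → a, closing the cycle (a i g c d b).
Repeating from the next unused element and collecting all non-trivial cycles gives (a i g c d b)(e h f).

(a i g c d b)(e h f)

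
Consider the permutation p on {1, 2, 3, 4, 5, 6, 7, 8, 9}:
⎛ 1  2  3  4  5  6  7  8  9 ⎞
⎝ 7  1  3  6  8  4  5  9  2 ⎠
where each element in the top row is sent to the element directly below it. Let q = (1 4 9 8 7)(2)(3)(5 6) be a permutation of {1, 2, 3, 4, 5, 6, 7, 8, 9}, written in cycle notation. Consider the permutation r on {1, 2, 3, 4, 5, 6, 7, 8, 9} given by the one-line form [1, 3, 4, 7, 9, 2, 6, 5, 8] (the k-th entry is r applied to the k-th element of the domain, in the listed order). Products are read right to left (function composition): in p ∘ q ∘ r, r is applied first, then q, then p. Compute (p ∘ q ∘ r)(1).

Chase 1: r(1) = 1; q(1) = 4; p(4) = 6. Hence (p ∘ q ∘ r)(1) = 6.

6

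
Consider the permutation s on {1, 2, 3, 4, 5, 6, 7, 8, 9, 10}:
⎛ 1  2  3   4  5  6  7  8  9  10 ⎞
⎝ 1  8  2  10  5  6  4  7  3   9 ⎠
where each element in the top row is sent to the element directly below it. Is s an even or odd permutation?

In disjoint-cycle form the cycle lengths are 7, 1, 1, 1.
A cycle of length ℓ contributes ℓ−1 transpositions, so s is a product of 6 transpositions — even.

even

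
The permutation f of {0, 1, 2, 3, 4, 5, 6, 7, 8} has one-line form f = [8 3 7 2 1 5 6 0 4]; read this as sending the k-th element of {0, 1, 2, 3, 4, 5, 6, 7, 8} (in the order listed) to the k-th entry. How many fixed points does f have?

2

The fixed points (elements with f(x) = x) are {5, 6}, so there are 2.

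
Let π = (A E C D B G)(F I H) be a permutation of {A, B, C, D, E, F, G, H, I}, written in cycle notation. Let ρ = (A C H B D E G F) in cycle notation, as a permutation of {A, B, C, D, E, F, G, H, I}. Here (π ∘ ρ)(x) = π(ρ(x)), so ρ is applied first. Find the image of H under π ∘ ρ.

G

(π ∘ ρ)(H) = π(ρ(H)). ρ(H) = B, then π(B) = G. So (π ∘ ρ)(H) = G.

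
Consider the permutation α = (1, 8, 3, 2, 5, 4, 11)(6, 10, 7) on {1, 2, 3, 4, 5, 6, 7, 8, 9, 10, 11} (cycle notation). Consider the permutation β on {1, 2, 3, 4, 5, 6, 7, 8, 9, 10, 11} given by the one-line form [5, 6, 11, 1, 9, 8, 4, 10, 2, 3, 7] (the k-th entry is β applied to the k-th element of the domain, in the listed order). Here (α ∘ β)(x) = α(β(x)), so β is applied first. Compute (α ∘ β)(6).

First apply β: β(6) = 8, then α(8) = 3. Thus (α ∘ β)(6) = 3.

3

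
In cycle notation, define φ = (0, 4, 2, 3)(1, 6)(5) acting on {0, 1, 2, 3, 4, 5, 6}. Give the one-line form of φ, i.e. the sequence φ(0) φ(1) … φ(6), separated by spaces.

4 6 3 0 2 5 1

Reading each image from the cycles: 0→4, 1→6, 2→3, 3→0, 4→2, 5→5, 6→1.
Listing these in domain order gives 4 6 3 0 2 5 1.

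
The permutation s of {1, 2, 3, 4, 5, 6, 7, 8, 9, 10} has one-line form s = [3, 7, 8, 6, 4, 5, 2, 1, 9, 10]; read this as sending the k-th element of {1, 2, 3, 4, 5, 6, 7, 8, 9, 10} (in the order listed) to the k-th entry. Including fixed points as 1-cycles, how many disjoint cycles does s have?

5

The cycle decomposition is (1 3 8)(2 7)(4 6 5)(9)(10), which has 5 cycles (counting 1-cycles).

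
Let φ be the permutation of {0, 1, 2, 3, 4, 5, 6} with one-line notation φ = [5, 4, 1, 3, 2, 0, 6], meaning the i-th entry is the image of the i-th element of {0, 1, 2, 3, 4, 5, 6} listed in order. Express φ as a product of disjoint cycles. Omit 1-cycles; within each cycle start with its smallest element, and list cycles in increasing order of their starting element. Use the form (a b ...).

(0 5)(1 4 2)

Start at 0 and follow images: 0 → 5 → 0, giving the cycle (0 5).
Repeating from the next unused element and collecting all non-trivial cycles gives (0 5)(1 4 2).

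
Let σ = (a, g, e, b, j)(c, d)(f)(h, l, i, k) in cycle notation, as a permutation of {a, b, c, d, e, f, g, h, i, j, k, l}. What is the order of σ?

20

The disjoint cycles have lengths 5, 4, 2, 1.
The order of σ is the least common multiple of its cycle lengths: lcm(5, 4, 2) = 20.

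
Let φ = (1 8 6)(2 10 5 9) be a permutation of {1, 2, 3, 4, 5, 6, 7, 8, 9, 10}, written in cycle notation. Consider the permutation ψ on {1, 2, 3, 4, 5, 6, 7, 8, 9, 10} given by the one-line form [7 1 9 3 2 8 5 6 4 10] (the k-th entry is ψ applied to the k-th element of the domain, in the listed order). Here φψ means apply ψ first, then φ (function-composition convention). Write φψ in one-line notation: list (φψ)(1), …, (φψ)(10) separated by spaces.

7 8 2 3 10 6 9 1 4 5

(φψ)(x) = φ(ψ(x)). Computing each image: φ(ψ(1)) = φ(7) = 7, φ(ψ(2)) = φ(1) = 8, φ(ψ(3)) = φ(9) = 2, φ(ψ(4)) = φ(3) = 3, φ(ψ(5)) = φ(2) = 10, φ(ψ(6)) = φ(8) = 6, φ(ψ(7)) = φ(5) = 9, φ(ψ(8)) = φ(6) = 1, φ(ψ(9)) = φ(4) = 4, φ(ψ(10)) = φ(10) = 5.
Hence φψ = [7 8 2 3 10 6 9 1 4 5].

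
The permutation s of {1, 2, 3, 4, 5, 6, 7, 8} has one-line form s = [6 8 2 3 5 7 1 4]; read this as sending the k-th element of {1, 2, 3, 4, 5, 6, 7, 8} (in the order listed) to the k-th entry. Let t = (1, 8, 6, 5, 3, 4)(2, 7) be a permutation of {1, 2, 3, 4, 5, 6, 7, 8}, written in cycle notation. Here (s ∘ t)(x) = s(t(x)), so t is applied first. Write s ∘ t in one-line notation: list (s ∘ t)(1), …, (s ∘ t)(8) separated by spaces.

(s ∘ t)(x) = s(t(x)). Computing each image: s(t(1)) = s(8) = 4, s(t(2)) = s(7) = 1, s(t(3)) = s(4) = 3, s(t(4)) = s(1) = 6, s(t(5)) = s(3) = 2, s(t(6)) = s(5) = 5, s(t(7)) = s(2) = 8, s(t(8)) = s(6) = 7.
Hence s ∘ t = [4 1 3 6 2 5 8 7].

4 1 3 6 2 5 8 7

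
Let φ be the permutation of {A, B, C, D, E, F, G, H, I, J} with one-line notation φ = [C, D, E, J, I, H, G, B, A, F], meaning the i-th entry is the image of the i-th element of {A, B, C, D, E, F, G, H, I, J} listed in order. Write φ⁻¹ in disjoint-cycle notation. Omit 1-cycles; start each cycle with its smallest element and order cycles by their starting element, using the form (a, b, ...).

The cycle decomposition of φ is (A, C, E, I)(B, D, J, F, H).
The inverse reverses every cycle; in canonical form, φ⁻¹ = (A, I, E, C)(B, H, F, J, D).

(A, I, E, C)(B, H, F, J, D)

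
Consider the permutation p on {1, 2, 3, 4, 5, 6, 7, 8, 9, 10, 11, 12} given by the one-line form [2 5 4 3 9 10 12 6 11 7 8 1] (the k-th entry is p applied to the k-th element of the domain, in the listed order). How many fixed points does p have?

No element satisfies p(x) = x, so there are 0 fixed points.

0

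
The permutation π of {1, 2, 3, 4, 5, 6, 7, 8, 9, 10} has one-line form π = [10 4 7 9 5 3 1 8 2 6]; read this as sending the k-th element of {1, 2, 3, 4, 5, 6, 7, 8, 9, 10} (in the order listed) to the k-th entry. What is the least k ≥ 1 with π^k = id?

The disjoint-cycle form of π has cycle lengths 5, 3, 1, 1.
Since disjoint cycles commute, ord(π) = lcm(5, 3) = 15.

15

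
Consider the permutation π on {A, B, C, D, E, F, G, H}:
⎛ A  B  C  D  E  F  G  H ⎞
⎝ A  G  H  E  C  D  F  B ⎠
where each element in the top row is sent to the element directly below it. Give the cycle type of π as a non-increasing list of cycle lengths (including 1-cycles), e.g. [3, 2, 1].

The disjoint cycles are (A)(B G F D E C H), with lengths 7, 1 in non-increasing order.

[7, 1]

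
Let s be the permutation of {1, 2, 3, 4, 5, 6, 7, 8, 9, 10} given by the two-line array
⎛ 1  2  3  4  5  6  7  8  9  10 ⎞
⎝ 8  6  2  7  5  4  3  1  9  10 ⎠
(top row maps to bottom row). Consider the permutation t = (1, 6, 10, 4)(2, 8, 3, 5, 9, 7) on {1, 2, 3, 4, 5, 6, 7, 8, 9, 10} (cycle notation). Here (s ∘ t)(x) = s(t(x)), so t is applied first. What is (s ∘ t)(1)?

(s ∘ t)(1) = s(t(1)). t(1) = 6, then s(6) = 4. So (s ∘ t)(1) = 4.

4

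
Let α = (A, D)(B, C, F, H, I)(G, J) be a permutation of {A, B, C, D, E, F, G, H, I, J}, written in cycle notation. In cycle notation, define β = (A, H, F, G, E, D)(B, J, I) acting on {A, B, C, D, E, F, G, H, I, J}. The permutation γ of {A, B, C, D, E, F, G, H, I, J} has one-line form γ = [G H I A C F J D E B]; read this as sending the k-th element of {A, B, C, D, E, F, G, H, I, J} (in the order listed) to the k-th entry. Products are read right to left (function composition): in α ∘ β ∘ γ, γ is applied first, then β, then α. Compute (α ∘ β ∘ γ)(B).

H

Chase B: γ(B) = H; β(H) = F; α(F) = H. Hence (α ∘ β ∘ γ)(B) = H.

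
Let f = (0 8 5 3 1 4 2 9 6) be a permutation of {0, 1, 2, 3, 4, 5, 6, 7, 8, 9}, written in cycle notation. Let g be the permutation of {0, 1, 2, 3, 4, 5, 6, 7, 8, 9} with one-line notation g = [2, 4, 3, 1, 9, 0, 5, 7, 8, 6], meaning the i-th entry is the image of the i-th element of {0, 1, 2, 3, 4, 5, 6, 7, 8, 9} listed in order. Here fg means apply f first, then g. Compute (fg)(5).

1

First apply f: f(5) = 3, then g(3) = 1. Thus (fg)(5) = 1.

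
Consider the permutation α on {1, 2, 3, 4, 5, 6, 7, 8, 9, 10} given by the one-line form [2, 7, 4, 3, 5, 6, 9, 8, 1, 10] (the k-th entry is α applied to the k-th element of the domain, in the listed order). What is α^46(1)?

Tracing 1 → 2 → … returns to 1 after 4 steps, so 1 lies in a 4-cycle (1, 2, 7, 9).
Powers repeat with period 4 on this cycle, and 46 mod 4 = 2, so α^46(1) = α^2(1).
Stepping 2 places around the cycle: 1 → 2 → 7.

7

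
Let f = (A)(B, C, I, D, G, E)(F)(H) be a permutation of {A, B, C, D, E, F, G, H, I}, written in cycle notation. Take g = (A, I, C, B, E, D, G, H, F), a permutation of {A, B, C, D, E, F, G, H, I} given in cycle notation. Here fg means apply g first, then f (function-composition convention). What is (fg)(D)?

First apply g: g(D) = G, then f(G) = E. Thus (fg)(D) = E.

E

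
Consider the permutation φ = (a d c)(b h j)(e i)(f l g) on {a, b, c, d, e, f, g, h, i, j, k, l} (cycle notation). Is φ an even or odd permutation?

odd

The cycle lengths are 3, 3, 3, 2, 1.
A cycle is odd iff its length is even; φ has 1 even-length cycle, so sgn(φ) = (−1)^1 and φ is odd.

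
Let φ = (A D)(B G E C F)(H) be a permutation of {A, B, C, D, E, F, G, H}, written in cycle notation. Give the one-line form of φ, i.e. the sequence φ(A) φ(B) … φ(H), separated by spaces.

D G F A C B E H

Reading each image from the cycles: A→D, B→G, C→F, D→A, E→C, F→B, G→E, H→H.
So the one-line form is D G F A C B E H.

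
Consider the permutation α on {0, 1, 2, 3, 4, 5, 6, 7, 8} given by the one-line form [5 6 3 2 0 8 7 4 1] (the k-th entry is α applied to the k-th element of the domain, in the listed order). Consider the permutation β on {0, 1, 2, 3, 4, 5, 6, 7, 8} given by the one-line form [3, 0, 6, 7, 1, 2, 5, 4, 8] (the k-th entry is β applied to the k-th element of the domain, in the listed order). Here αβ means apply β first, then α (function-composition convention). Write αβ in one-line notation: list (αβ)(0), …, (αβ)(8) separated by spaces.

2 5 7 4 6 3 8 0 1

(αβ)(x) = α(β(x)). Computing each image: α(β(0)) = α(3) = 2, α(β(1)) = α(0) = 5, α(β(2)) = α(6) = 7, α(β(3)) = α(7) = 4, α(β(4)) = α(1) = 6, α(β(5)) = α(2) = 3, α(β(6)) = α(5) = 8, α(β(7)) = α(4) = 0, α(β(8)) = α(8) = 1.
Hence αβ = [2 5 7 4 6 3 8 0 1].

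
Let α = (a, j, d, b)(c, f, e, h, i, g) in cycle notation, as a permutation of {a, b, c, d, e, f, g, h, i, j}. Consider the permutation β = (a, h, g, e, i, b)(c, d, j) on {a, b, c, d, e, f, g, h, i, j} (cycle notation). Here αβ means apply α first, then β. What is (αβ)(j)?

j

First apply α: α(j) = d, then β(d) = j. Thus (αβ)(j) = j.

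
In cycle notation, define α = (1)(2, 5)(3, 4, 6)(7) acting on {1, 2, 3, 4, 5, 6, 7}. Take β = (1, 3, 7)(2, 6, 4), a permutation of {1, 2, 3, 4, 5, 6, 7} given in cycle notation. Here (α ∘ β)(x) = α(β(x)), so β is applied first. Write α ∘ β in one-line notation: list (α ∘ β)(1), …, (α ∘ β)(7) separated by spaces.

(α ∘ β)(x) = α(β(x)). Computing each image: α(β(1)) = α(3) = 4, α(β(2)) = α(6) = 3, α(β(3)) = α(7) = 7, α(β(4)) = α(2) = 5, α(β(5)) = α(5) = 2, α(β(6)) = α(4) = 6, α(β(7)) = α(1) = 1.
Hence α ∘ β = [4 3 7 5 2 6 1].

4 3 7 5 2 6 1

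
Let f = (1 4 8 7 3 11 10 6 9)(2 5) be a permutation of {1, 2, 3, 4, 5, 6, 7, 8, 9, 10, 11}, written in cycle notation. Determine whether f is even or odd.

odd

The cycle lengths are 9, 2.
A cycle is odd iff its length is even; f has 1 even-length cycle, so sgn(f) = (−1)^1 and f is odd.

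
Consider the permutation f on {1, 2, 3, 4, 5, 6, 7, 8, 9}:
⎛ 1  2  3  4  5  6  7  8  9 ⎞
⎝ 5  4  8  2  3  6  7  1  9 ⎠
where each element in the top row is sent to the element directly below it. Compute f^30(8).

5

Tracing 8 → 1 → … returns to 8 after 4 steps, so 8 lies in a 4-cycle (1, 5, 3, 8).
Since the cycle has length 4, f^30 acts on it the same as f^2 (30 mod 4 = 2).
Advancing 2 steps from 8: 8 → 1 → 5.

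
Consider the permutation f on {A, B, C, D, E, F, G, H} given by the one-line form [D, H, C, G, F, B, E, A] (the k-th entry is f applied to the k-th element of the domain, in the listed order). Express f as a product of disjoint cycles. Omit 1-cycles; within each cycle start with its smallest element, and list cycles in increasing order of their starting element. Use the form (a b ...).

Iterating f from A gives A → D → G → E → F → B → H → A; that is the 7-cycle (A D G E F B H).
Continuing from each remaining unvisited element yields (A D G E F B H).

(A D G E F B H)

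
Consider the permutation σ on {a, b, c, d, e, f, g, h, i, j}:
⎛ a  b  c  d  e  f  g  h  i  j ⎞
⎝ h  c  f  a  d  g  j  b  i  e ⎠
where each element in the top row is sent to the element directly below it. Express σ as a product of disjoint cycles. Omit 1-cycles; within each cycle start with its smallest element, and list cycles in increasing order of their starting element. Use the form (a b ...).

Start at a and follow images: a → h → b → c → f → g → j → e → d → a, giving the cycle (a h b c f g j e d).
Repeating from the next unused element and collecting all non-trivial cycles gives (a h b c f g j e d).

(a h b c f g j e d)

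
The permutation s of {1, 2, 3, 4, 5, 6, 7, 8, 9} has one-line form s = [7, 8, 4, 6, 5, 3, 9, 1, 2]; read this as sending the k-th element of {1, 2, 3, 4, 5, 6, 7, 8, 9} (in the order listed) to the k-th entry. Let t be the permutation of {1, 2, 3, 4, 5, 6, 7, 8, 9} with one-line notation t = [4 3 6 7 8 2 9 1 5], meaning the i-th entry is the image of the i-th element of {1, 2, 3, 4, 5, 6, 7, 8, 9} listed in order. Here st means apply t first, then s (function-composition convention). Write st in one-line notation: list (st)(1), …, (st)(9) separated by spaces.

For each element, apply t then s: 1 → 4 → 6; 2 → 3 → 4; 3 → 6 → 3; 4 → 7 → 9; 5 → 8 → 1; 6 → 2 → 8; 7 → 9 → 2; 8 → 1 → 7; 9 → 5 → 5.
Collecting the images, st = [6 4 3 9 1 8 2 7 5].

6 4 3 9 1 8 2 7 5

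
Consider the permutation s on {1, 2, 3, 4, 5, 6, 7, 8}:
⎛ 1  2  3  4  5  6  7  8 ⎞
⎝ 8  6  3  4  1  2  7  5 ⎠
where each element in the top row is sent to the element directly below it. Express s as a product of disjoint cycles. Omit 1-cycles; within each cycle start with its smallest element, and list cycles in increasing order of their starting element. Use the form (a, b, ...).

From 1: 1 → 8 → 5 → 1, closing the cycle (1, 8, 5).
Continuing from each remaining unvisited element yields (1, 8, 5)(2, 6).

(1, 8, 5)(2, 6)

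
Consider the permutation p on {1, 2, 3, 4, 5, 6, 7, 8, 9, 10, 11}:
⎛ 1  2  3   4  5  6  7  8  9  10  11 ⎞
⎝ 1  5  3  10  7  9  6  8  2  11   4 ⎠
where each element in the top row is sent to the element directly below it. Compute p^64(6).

7

Tracing 6 → 9 → … returns to 6 after 5 steps, so 6 lies in a 5-cycle (2 5 7 6 9).
Since the cycle has length 5, p^64 acts on it the same as p^4 (64 mod 5 = 4).
Advancing 4 steps from 6: 6 → 9 → 2 → 5 → 7.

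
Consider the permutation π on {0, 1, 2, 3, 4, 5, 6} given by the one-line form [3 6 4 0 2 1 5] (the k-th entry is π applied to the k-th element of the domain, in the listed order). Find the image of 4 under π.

2

4 is element number 5 of the domain, and entry number 5 of the one-line form is 2, so π(4) = 2.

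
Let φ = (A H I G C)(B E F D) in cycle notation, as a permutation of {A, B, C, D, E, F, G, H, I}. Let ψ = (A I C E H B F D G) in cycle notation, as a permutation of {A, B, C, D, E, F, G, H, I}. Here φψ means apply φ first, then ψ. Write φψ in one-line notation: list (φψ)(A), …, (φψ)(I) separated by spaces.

B H I F D G E C A

Chase each element through φ then ψ: A → H → B; B → E → H; C → A → I; D → B → F; E → F → D; F → D → G; G → C → E; H → I → C; I → G → A.
Collecting the images, φψ = [B H I F D G E C A].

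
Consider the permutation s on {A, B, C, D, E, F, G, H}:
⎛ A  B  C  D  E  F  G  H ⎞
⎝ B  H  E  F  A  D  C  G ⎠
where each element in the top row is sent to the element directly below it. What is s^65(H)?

B

Tracing H → G → … returns to H after 6 steps, so H lies in a 6-cycle (A B H G C E).
On a 6-cycle, s^6 is the identity, so s^65 = s^5 there (65 ≡ 5 mod 6).
Stepping 5 places around the cycle: H → G → C → E → A → B.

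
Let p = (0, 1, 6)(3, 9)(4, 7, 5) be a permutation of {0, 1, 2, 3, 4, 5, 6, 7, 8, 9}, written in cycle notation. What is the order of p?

6

The cycle type of p is (3, 3, 2, 1, 1).
The order of p is the least common multiple of its cycle lengths: lcm(3, 3, 2) = 6.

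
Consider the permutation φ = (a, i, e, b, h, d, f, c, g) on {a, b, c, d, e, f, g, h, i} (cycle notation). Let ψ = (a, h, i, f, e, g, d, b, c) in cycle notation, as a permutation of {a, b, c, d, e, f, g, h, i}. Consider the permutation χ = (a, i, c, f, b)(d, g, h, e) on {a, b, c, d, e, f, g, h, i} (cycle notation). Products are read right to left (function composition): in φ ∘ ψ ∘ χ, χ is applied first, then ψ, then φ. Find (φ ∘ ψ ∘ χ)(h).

(φ ∘ ψ ∘ χ)(h) = φ(ψ(χ(h))). χ(h) = e, then ψ(e) = g, then φ(g) = a, so the result is a.

a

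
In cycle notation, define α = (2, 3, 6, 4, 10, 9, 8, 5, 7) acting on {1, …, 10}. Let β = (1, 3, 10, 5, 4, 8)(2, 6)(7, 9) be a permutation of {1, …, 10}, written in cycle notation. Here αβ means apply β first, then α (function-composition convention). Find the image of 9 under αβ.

First apply β: β(9) = 7, then α(7) = 2. Thus (αβ)(9) = 2.

2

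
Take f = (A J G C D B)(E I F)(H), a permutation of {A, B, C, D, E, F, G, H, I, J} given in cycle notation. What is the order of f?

The disjoint cycles have lengths 6, 3, 1.
The order of f is the least common multiple of its cycle lengths: lcm(6, 3) = 6.

6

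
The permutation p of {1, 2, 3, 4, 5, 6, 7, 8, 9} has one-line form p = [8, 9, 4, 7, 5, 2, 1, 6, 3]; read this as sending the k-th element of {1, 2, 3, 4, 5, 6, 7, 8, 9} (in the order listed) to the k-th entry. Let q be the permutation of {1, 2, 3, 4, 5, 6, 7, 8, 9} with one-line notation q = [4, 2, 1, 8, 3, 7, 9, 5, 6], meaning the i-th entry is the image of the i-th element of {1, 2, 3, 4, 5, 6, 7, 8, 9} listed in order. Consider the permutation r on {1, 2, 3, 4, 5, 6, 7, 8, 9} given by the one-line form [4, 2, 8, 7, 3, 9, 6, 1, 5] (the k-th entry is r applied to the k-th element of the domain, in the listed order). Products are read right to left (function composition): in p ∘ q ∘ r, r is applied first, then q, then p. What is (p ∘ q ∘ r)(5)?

(p ∘ q ∘ r)(5) = p(q(r(5))). r(5) = 3, then q(3) = 1, then p(1) = 8, so the result is 8.

8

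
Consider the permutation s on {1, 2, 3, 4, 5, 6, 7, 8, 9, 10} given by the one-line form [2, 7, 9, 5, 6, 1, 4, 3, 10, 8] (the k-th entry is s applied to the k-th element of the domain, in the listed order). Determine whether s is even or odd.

In disjoint-cycle form the cycle lengths are 6, 4.
A cycle of length ℓ contributes ℓ−1 transpositions, so s is a product of 5 + 3 = 8 transpositions — even.

even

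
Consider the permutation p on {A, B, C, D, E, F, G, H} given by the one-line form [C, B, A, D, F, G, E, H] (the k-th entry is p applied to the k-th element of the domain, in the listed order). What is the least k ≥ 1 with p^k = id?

The disjoint-cycle form of p has cycle lengths 3, 2, 1, 1, 1.
The order of p is the least common multiple of its cycle lengths: lcm(3, 2) = 6.

6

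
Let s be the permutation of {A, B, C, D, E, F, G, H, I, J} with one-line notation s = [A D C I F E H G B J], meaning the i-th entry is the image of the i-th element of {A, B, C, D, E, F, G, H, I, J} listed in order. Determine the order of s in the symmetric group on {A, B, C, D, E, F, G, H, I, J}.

6

Decomposing into disjoint cycles gives cycle lengths 3, 2, 2, 1, 1, 1.
The order is lcm(3, 2, 2) = 6.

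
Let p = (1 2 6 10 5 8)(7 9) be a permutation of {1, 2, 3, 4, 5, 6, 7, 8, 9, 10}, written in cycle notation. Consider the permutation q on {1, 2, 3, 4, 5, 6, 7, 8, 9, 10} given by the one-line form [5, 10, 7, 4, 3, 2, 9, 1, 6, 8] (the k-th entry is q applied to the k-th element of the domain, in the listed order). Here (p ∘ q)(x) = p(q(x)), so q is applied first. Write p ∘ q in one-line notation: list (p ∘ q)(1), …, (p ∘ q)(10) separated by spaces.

Chase each element through q then p: 1 → 5 → 8; 2 → 10 → 5; 3 → 7 → 9; 4 → 4 → 4; 5 → 3 → 3; 6 → 2 → 6; 7 → 9 → 7; 8 → 1 → 2; 9 → 6 → 10; 10 → 8 → 1.
So p ∘ q in one-line form is 8 5 9 4 3 6 7 2 10 1.

8 5 9 4 3 6 7 2 10 1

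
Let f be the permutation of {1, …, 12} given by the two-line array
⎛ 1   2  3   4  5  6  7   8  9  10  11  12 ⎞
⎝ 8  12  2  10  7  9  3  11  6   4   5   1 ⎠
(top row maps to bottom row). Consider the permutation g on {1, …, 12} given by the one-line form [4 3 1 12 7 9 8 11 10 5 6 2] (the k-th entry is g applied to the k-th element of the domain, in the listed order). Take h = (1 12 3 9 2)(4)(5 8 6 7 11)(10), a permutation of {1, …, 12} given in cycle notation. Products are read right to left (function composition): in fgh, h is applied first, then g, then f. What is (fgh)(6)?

(fgh)(6) = f(g(h(6))). h(6) = 7, then g(7) = 8, then f(8) = 11, so the result is 11.

11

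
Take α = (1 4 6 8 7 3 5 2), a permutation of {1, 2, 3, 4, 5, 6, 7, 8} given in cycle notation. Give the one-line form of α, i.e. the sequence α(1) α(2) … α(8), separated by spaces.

4 1 5 6 2 8 3 7

Reading each image from the cycles: 1→4, 2→1, 3→5, 4→6, 5→2, 6→8, 7→3, 8→7.
So the one-line form is 4 1 5 6 2 8 3 7.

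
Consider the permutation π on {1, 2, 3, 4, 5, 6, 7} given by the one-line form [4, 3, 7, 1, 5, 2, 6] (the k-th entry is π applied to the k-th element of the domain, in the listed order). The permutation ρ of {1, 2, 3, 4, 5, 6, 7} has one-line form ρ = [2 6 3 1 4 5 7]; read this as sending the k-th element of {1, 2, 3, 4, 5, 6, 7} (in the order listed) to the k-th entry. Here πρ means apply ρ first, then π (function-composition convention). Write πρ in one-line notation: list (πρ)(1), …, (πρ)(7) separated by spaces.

(πρ)(x) = π(ρ(x)). Computing each image: π(ρ(1)) = π(2) = 3, π(ρ(2)) = π(6) = 2, π(ρ(3)) = π(3) = 7, π(ρ(4)) = π(1) = 4, π(ρ(5)) = π(4) = 1, π(ρ(6)) = π(5) = 5, π(ρ(7)) = π(7) = 6.
Hence πρ = [3 2 7 4 1 5 6].

3 2 7 4 1 5 6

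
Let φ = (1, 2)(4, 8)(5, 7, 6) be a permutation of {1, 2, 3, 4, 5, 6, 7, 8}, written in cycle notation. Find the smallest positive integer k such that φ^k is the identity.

The cycle type of φ is (3, 2, 2, 1).
The order of φ is the least common multiple of its cycle lengths: lcm(3, 2, 2) = 6.

6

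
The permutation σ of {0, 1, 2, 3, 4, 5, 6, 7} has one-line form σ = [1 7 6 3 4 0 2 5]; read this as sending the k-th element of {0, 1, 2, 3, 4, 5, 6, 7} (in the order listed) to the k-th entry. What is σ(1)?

7

1 is element number 2 of the domain, and entry number 2 of the one-line form is 7, so σ(1) = 7.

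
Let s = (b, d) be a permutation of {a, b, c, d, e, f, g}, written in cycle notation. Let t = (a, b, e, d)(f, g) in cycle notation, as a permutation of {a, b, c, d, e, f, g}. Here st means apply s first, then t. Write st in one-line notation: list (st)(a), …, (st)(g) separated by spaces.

Chase each element through s then t: a → a → b; b → d → a; c → c → c; d → b → e; e → e → d; f → f → g; g → g → f.
So st in one-line form is b a c e d g f.

b a c e d g f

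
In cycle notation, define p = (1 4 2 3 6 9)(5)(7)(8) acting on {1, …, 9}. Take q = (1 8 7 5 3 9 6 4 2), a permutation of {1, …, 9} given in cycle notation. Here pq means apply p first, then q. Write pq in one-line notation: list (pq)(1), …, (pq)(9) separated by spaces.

Chase each element through p then q: 1 → 4 → 2; 2 → 3 → 9; 3 → 6 → 4; 4 → 2 → 1; 5 → 5 → 3; 6 → 9 → 6; 7 → 7 → 5; 8 → 8 → 7; 9 → 1 → 8.
Collecting the images, pq = [2 9 4 1 3 6 5 7 8].

2 9 4 1 3 6 5 7 8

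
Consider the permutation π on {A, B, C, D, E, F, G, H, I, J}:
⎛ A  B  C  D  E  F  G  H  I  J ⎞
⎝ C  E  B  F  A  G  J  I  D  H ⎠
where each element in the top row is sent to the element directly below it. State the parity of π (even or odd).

even

In disjoint-cycle form the cycle lengths are 6, 4.
A cycle is odd iff its length is even; π has 2 even-length cycles, so sgn(π) = (−1)^2 and π is even.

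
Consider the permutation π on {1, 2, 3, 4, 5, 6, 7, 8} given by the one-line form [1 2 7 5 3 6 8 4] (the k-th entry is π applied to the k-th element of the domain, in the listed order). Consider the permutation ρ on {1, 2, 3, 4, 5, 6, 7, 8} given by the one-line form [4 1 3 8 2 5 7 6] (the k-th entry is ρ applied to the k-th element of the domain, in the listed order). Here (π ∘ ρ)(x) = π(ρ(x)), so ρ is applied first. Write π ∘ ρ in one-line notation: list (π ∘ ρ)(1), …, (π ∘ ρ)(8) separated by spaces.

5 1 7 4 2 3 8 6

(π ∘ ρ)(x) = π(ρ(x)). Computing each image: π(ρ(1)) = π(4) = 5, π(ρ(2)) = π(1) = 1, π(ρ(3)) = π(3) = 7, π(ρ(4)) = π(8) = 4, π(ρ(5)) = π(2) = 2, π(ρ(6)) = π(5) = 3, π(ρ(7)) = π(7) = 8, π(ρ(8)) = π(6) = 6.
Hence π ∘ ρ = [5 1 7 4 2 3 8 6].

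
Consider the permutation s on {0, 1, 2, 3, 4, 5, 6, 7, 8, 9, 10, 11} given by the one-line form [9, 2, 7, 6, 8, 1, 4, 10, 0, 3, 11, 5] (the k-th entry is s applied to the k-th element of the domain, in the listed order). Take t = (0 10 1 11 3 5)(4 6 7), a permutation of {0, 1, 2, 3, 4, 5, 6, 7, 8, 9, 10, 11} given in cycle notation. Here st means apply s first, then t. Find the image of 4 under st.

8

s(4) = 8, then t(8) = 8; composing gives (st)(4) = 8.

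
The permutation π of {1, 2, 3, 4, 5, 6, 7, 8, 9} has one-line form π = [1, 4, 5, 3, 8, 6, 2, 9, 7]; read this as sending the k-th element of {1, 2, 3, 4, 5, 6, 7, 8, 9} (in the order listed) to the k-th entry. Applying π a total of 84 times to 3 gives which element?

Tracing 3 → 5 → … returns to 3 after 7 steps, so 3 lies in a 7-cycle (2, 4, 3, 5, 8, 9, 7).
Since the cycle has length 7, π^84 acts on it the same as π^0 (84 mod 7 = 0).
So π^84(3) = 3.

3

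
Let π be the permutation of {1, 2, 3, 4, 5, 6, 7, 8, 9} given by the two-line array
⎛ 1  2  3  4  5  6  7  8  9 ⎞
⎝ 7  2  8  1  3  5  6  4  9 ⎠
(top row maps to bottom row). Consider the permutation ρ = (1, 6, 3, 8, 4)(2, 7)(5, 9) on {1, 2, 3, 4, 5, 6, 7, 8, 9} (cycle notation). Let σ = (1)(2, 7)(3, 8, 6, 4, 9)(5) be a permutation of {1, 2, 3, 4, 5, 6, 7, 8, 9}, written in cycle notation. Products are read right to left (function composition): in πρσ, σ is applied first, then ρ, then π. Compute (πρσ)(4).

3

(πρσ)(4) = π(ρ(σ(4))). σ(4) = 9, then ρ(9) = 5, then π(5) = 3, so the result is 3.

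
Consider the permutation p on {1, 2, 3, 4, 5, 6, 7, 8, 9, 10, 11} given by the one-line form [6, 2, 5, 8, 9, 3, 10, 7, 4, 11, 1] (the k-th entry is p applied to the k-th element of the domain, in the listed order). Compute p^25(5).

Tracing 5 → 9 → … returns to 5 after 10 steps, so 5 lies in a 10-cycle (1 6 3 5 9 4 8 7 10 11).
Powers repeat with period 10 on this cycle, and 25 mod 10 = 5, so p^25(5) = p^5(5).
Stepping 5 places around the cycle: 5 → 9 → 4 → 8 → 7 → 10.

10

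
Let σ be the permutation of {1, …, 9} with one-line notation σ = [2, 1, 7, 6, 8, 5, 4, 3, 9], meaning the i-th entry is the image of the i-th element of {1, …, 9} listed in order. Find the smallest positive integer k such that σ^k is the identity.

Decomposing into disjoint cycles gives cycle lengths 6, 2, 1.
Since disjoint cycles commute, ord(σ) = lcm(6, 2) = 6.

6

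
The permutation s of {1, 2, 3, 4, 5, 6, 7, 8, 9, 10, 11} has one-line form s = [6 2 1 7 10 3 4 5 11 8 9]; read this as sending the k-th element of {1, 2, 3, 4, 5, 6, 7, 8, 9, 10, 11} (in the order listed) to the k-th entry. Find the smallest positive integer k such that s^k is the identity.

6

The disjoint-cycle form of s has cycle lengths 3, 3, 2, 2, 1.
Since disjoint cycles commute, ord(s) = lcm(3, 3, 2, 2) = 6.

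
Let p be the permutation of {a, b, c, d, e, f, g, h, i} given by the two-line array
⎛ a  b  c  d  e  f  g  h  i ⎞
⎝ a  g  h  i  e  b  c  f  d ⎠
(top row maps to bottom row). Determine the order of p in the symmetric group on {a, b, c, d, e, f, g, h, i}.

The disjoint-cycle form of p has cycle lengths 5, 2, 1, 1.
The order of p is the least common multiple of its cycle lengths: lcm(5, 2) = 10.

10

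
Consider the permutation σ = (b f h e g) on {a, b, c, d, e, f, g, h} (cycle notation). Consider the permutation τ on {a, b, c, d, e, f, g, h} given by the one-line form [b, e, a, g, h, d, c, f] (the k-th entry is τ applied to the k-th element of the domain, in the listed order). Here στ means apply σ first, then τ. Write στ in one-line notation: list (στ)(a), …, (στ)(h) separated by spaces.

Chase each element through σ then τ: a → a → b; b → f → d; c → c → a; d → d → g; e → g → c; f → h → f; g → b → e; h → e → h.
Collecting the images, στ = [b d a g c f e h].

b d a g c f e h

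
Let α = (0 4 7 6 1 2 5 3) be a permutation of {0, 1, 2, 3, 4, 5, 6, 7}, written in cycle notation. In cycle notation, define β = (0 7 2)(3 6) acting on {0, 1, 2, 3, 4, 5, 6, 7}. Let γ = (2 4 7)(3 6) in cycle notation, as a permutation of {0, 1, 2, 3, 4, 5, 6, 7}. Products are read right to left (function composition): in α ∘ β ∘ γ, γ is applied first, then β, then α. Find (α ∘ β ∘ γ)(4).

5

Apply the permutations in order: γ(4) = 7, then β(7) = 2, then α(2) = 5. So (α ∘ β ∘ γ)(4) = 5.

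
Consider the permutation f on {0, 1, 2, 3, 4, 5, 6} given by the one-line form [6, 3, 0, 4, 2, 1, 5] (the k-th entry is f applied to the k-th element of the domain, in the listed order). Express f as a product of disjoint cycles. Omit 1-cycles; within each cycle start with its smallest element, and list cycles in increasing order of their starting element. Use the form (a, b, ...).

(0, 6, 5, 1, 3, 4, 2)

From 0: 0 → 6 → 5 → 1 → 3 → 4 → 2 → 0, closing the cycle (0, 6, 5, 1, 3, 4, 2).
Continuing from each remaining unvisited element yields (0, 6, 5, 1, 3, 4, 2).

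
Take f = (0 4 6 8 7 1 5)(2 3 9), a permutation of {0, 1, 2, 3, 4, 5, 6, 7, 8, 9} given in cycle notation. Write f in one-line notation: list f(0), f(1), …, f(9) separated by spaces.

Reading each image from the cycles: 0→4, 1→5, 2→3, 3→9, 4→6, 5→0, 6→8, 7→1, 8→7, 9→2.
So the one-line form is 4 5 3 9 6 0 8 1 7 2.

4 5 3 9 6 0 8 1 7 2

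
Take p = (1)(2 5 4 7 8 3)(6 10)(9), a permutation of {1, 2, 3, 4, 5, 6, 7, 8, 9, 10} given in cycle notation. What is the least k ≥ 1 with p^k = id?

The cycle type of p is (6, 2, 1, 1).
The order is lcm(6, 2) = 6.

6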